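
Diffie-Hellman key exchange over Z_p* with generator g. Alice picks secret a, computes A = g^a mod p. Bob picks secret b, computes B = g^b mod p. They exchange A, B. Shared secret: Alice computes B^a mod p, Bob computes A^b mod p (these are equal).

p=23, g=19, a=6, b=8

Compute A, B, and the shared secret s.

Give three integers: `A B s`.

Answer: 2 9 3

Derivation:
A = 19^6 mod 23  (bits of 6 = 110)
  bit 0 = 1: r = r^2 * 19 mod 23 = 1^2 * 19 = 1*19 = 19
  bit 1 = 1: r = r^2 * 19 mod 23 = 19^2 * 19 = 16*19 = 5
  bit 2 = 0: r = r^2 mod 23 = 5^2 = 2
  -> A = 2
B = 19^8 mod 23  (bits of 8 = 1000)
  bit 0 = 1: r = r^2 * 19 mod 23 = 1^2 * 19 = 1*19 = 19
  bit 1 = 0: r = r^2 mod 23 = 19^2 = 16
  bit 2 = 0: r = r^2 mod 23 = 16^2 = 3
  bit 3 = 0: r = r^2 mod 23 = 3^2 = 9
  -> B = 9
s = B^a = 9^6 mod 23  (bits of 6 = 110)
  bit 0 = 1: r = r^2 * 9 mod 23 = 1^2 * 9 = 1*9 = 9
  bit 1 = 1: r = r^2 * 9 mod 23 = 9^2 * 9 = 12*9 = 16
  bit 2 = 0: r = r^2 mod 23 = 16^2 = 3
  -> s = B^a = 3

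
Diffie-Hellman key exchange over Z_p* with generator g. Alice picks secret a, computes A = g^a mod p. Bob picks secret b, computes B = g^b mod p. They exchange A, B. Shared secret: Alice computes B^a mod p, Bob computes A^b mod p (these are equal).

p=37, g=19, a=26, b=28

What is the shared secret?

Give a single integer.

A = 19^26 mod 37  (bits of 26 = 11010)
  bit 0 = 1: r = r^2 * 19 mod 37 = 1^2 * 19 = 1*19 = 19
  bit 1 = 1: r = r^2 * 19 mod 37 = 19^2 * 19 = 28*19 = 14
  bit 2 = 0: r = r^2 mod 37 = 14^2 = 11
  bit 3 = 1: r = r^2 * 19 mod 37 = 11^2 * 19 = 10*19 = 5
  bit 4 = 0: r = r^2 mod 37 = 5^2 = 25
  -> A = 25
B = 19^28 mod 37  (bits of 28 = 11100)
  bit 0 = 1: r = r^2 * 19 mod 37 = 1^2 * 19 = 1*19 = 19
  bit 1 = 1: r = r^2 * 19 mod 37 = 19^2 * 19 = 28*19 = 14
  bit 2 = 1: r = r^2 * 19 mod 37 = 14^2 * 19 = 11*19 = 24
  bit 3 = 0: r = r^2 mod 37 = 24^2 = 21
  bit 4 = 0: r = r^2 mod 37 = 21^2 = 34
  -> B = 34
s = B^a = 34^26 mod 37  (bits of 26 = 11010)
  bit 0 = 1: r = r^2 * 34 mod 37 = 1^2 * 34 = 1*34 = 34
  bit 1 = 1: r = r^2 * 34 mod 37 = 34^2 * 34 = 9*34 = 10
  bit 2 = 0: r = r^2 mod 37 = 10^2 = 26
  bit 3 = 1: r = r^2 * 34 mod 37 = 26^2 * 34 = 10*34 = 7
  bit 4 = 0: r = r^2 mod 37 = 7^2 = 12
  -> s = B^a = 12

Answer: 12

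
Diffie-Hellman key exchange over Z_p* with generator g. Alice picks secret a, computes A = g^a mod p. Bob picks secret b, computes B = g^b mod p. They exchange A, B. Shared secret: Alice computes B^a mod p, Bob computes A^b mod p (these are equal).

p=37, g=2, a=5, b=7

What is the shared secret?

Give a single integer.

Answer: 19

Derivation:
A = 2^5 mod 37  (bits of 5 = 101)
  bit 0 = 1: r = r^2 * 2 mod 37 = 1^2 * 2 = 1*2 = 2
  bit 1 = 0: r = r^2 mod 37 = 2^2 = 4
  bit 2 = 1: r = r^2 * 2 mod 37 = 4^2 * 2 = 16*2 = 32
  -> A = 32
B = 2^7 mod 37  (bits of 7 = 111)
  bit 0 = 1: r = r^2 * 2 mod 37 = 1^2 * 2 = 1*2 = 2
  bit 1 = 1: r = r^2 * 2 mod 37 = 2^2 * 2 = 4*2 = 8
  bit 2 = 1: r = r^2 * 2 mod 37 = 8^2 * 2 = 27*2 = 17
  -> B = 17
s = B^a = 17^5 mod 37  (bits of 5 = 101)
  bit 0 = 1: r = r^2 * 17 mod 37 = 1^2 * 17 = 1*17 = 17
  bit 1 = 0: r = r^2 mod 37 = 17^2 = 30
  bit 2 = 1: r = r^2 * 17 mod 37 = 30^2 * 17 = 12*17 = 19
  -> s = B^a = 19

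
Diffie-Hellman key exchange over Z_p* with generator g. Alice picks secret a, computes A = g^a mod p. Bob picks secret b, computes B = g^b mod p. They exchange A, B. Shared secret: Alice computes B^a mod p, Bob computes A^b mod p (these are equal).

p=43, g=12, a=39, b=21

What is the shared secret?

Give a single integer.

Answer: 42

Derivation:
A = 12^39 mod 43  (bits of 39 = 100111)
  bit 0 = 1: r = r^2 * 12 mod 43 = 1^2 * 12 = 1*12 = 12
  bit 1 = 0: r = r^2 mod 43 = 12^2 = 15
  bit 2 = 0: r = r^2 mod 43 = 15^2 = 10
  bit 3 = 1: r = r^2 * 12 mod 43 = 10^2 * 12 = 14*12 = 39
  bit 4 = 1: r = r^2 * 12 mod 43 = 39^2 * 12 = 16*12 = 20
  bit 5 = 1: r = r^2 * 12 mod 43 = 20^2 * 12 = 13*12 = 27
  -> A = 27
B = 12^21 mod 43  (bits of 21 = 10101)
  bit 0 = 1: r = r^2 * 12 mod 43 = 1^2 * 12 = 1*12 = 12
  bit 1 = 0: r = r^2 mod 43 = 12^2 = 15
  bit 2 = 1: r = r^2 * 12 mod 43 = 15^2 * 12 = 10*12 = 34
  bit 3 = 0: r = r^2 mod 43 = 34^2 = 38
  bit 4 = 1: r = r^2 * 12 mod 43 = 38^2 * 12 = 25*12 = 42
  -> B = 42
s = B^a = 42^39 mod 43  (bits of 39 = 100111)
  bit 0 = 1: r = r^2 * 42 mod 43 = 1^2 * 42 = 1*42 = 42
  bit 1 = 0: r = r^2 mod 43 = 42^2 = 1
  bit 2 = 0: r = r^2 mod 43 = 1^2 = 1
  bit 3 = 1: r = r^2 * 42 mod 43 = 1^2 * 42 = 1*42 = 42
  bit 4 = 1: r = r^2 * 42 mod 43 = 42^2 * 42 = 1*42 = 42
  bit 5 = 1: r = r^2 * 42 mod 43 = 42^2 * 42 = 1*42 = 42
  -> s = B^a = 42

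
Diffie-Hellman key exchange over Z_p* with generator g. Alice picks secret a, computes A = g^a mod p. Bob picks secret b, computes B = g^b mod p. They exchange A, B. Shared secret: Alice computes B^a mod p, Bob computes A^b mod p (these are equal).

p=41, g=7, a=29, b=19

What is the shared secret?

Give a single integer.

Answer: 19

Derivation:
A = 7^29 mod 41  (bits of 29 = 11101)
  bit 0 = 1: r = r^2 * 7 mod 41 = 1^2 * 7 = 1*7 = 7
  bit 1 = 1: r = r^2 * 7 mod 41 = 7^2 * 7 = 8*7 = 15
  bit 2 = 1: r = r^2 * 7 mod 41 = 15^2 * 7 = 20*7 = 17
  bit 3 = 0: r = r^2 mod 41 = 17^2 = 2
  bit 4 = 1: r = r^2 * 7 mod 41 = 2^2 * 7 = 4*7 = 28
  -> A = 28
B = 7^19 mod 41  (bits of 19 = 10011)
  bit 0 = 1: r = r^2 * 7 mod 41 = 1^2 * 7 = 1*7 = 7
  bit 1 = 0: r = r^2 mod 41 = 7^2 = 8
  bit 2 = 0: r = r^2 mod 41 = 8^2 = 23
  bit 3 = 1: r = r^2 * 7 mod 41 = 23^2 * 7 = 37*7 = 13
  bit 4 = 1: r = r^2 * 7 mod 41 = 13^2 * 7 = 5*7 = 35
  -> B = 35
s = B^a = 35^29 mod 41  (bits of 29 = 11101)
  bit 0 = 1: r = r^2 * 35 mod 41 = 1^2 * 35 = 1*35 = 35
  bit 1 = 1: r = r^2 * 35 mod 41 = 35^2 * 35 = 36*35 = 30
  bit 2 = 1: r = r^2 * 35 mod 41 = 30^2 * 35 = 39*35 = 12
  bit 3 = 0: r = r^2 mod 41 = 12^2 = 21
  bit 4 = 1: r = r^2 * 35 mod 41 = 21^2 * 35 = 31*35 = 19
  -> s = B^a = 19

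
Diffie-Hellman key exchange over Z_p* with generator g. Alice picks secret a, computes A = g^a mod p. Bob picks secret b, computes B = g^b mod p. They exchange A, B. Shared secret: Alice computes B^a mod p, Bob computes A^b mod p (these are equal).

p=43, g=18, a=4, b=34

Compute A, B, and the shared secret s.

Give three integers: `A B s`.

Answer: 13 14 17

Derivation:
A = 18^4 mod 43  (bits of 4 = 100)
  bit 0 = 1: r = r^2 * 18 mod 43 = 1^2 * 18 = 1*18 = 18
  bit 1 = 0: r = r^2 mod 43 = 18^2 = 23
  bit 2 = 0: r = r^2 mod 43 = 23^2 = 13
  -> A = 13
B = 18^34 mod 43  (bits of 34 = 100010)
  bit 0 = 1: r = r^2 * 18 mod 43 = 1^2 * 18 = 1*18 = 18
  bit 1 = 0: r = r^2 mod 43 = 18^2 = 23
  bit 2 = 0: r = r^2 mod 43 = 23^2 = 13
  bit 3 = 0: r = r^2 mod 43 = 13^2 = 40
  bit 4 = 1: r = r^2 * 18 mod 43 = 40^2 * 18 = 9*18 = 33
  bit 5 = 0: r = r^2 mod 43 = 33^2 = 14
  -> B = 14
s = B^a = 14^4 mod 43  (bits of 4 = 100)
  bit 0 = 1: r = r^2 * 14 mod 43 = 1^2 * 14 = 1*14 = 14
  bit 1 = 0: r = r^2 mod 43 = 14^2 = 24
  bit 2 = 0: r = r^2 mod 43 = 24^2 = 17
  -> s = B^a = 17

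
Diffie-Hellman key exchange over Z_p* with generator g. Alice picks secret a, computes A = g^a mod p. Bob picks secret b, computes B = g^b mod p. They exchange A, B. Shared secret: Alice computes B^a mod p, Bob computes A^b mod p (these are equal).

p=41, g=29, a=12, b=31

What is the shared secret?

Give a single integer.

Answer: 25

Derivation:
A = 29^12 mod 41  (bits of 12 = 1100)
  bit 0 = 1: r = r^2 * 29 mod 41 = 1^2 * 29 = 1*29 = 29
  bit 1 = 1: r = r^2 * 29 mod 41 = 29^2 * 29 = 21*29 = 35
  bit 2 = 0: r = r^2 mod 41 = 35^2 = 36
  bit 3 = 0: r = r^2 mod 41 = 36^2 = 25
  -> A = 25
B = 29^31 mod 41  (bits of 31 = 11111)
  bit 0 = 1: r = r^2 * 29 mod 41 = 1^2 * 29 = 1*29 = 29
  bit 1 = 1: r = r^2 * 29 mod 41 = 29^2 * 29 = 21*29 = 35
  bit 2 = 1: r = r^2 * 29 mod 41 = 35^2 * 29 = 36*29 = 19
  bit 3 = 1: r = r^2 * 29 mod 41 = 19^2 * 29 = 33*29 = 14
  bit 4 = 1: r = r^2 * 29 mod 41 = 14^2 * 29 = 32*29 = 26
  -> B = 26
s = B^a = 26^12 mod 41  (bits of 12 = 1100)
  bit 0 = 1: r = r^2 * 26 mod 41 = 1^2 * 26 = 1*26 = 26
  bit 1 = 1: r = r^2 * 26 mod 41 = 26^2 * 26 = 20*26 = 28
  bit 2 = 0: r = r^2 mod 41 = 28^2 = 5
  bit 3 = 0: r = r^2 mod 41 = 5^2 = 25
  -> s = B^a = 25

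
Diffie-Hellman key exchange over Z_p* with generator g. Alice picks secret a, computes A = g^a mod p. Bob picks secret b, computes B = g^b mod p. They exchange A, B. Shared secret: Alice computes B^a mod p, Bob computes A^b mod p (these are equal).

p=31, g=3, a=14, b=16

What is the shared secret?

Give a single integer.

A = 3^14 mod 31  (bits of 14 = 1110)
  bit 0 = 1: r = r^2 * 3 mod 31 = 1^2 * 3 = 1*3 = 3
  bit 1 = 1: r = r^2 * 3 mod 31 = 3^2 * 3 = 9*3 = 27
  bit 2 = 1: r = r^2 * 3 mod 31 = 27^2 * 3 = 16*3 = 17
  bit 3 = 0: r = r^2 mod 31 = 17^2 = 10
  -> A = 10
B = 3^16 mod 31  (bits of 16 = 10000)
  bit 0 = 1: r = r^2 * 3 mod 31 = 1^2 * 3 = 1*3 = 3
  bit 1 = 0: r = r^2 mod 31 = 3^2 = 9
  bit 2 = 0: r = r^2 mod 31 = 9^2 = 19
  bit 3 = 0: r = r^2 mod 31 = 19^2 = 20
  bit 4 = 0: r = r^2 mod 31 = 20^2 = 28
  -> B = 28
s = B^a = 28^14 mod 31  (bits of 14 = 1110)
  bit 0 = 1: r = r^2 * 28 mod 31 = 1^2 * 28 = 1*28 = 28
  bit 1 = 1: r = r^2 * 28 mod 31 = 28^2 * 28 = 9*28 = 4
  bit 2 = 1: r = r^2 * 28 mod 31 = 4^2 * 28 = 16*28 = 14
  bit 3 = 0: r = r^2 mod 31 = 14^2 = 10
  -> s = B^a = 10

Answer: 10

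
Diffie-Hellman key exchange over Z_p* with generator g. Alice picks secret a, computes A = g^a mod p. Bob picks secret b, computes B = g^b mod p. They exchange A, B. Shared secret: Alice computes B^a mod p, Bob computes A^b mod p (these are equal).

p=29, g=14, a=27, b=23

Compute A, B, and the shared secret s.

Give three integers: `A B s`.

A = 14^27 mod 29  (bits of 27 = 11011)
  bit 0 = 1: r = r^2 * 14 mod 29 = 1^2 * 14 = 1*14 = 14
  bit 1 = 1: r = r^2 * 14 mod 29 = 14^2 * 14 = 22*14 = 18
  bit 2 = 0: r = r^2 mod 29 = 18^2 = 5
  bit 3 = 1: r = r^2 * 14 mod 29 = 5^2 * 14 = 25*14 = 2
  bit 4 = 1: r = r^2 * 14 mod 29 = 2^2 * 14 = 4*14 = 27
  -> A = 27
B = 14^23 mod 29  (bits of 23 = 10111)
  bit 0 = 1: r = r^2 * 14 mod 29 = 1^2 * 14 = 1*14 = 14
  bit 1 = 0: r = r^2 mod 29 = 14^2 = 22
  bit 2 = 1: r = r^2 * 14 mod 29 = 22^2 * 14 = 20*14 = 19
  bit 3 = 1: r = r^2 * 14 mod 29 = 19^2 * 14 = 13*14 = 8
  bit 4 = 1: r = r^2 * 14 mod 29 = 8^2 * 14 = 6*14 = 26
  -> B = 26
s = B^a = 26^27 mod 29  (bits of 27 = 11011)
  bit 0 = 1: r = r^2 * 26 mod 29 = 1^2 * 26 = 1*26 = 26
  bit 1 = 1: r = r^2 * 26 mod 29 = 26^2 * 26 = 9*26 = 2
  bit 2 = 0: r = r^2 mod 29 = 2^2 = 4
  bit 3 = 1: r = r^2 * 26 mod 29 = 4^2 * 26 = 16*26 = 10
  bit 4 = 1: r = r^2 * 26 mod 29 = 10^2 * 26 = 13*26 = 19
  -> s = B^a = 19

Answer: 27 26 19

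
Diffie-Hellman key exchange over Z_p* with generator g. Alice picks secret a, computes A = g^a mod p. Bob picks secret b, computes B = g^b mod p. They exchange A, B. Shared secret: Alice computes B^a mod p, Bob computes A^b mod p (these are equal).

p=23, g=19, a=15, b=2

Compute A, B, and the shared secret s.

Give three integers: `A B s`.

Answer: 20 16 9

Derivation:
A = 19^15 mod 23  (bits of 15 = 1111)
  bit 0 = 1: r = r^2 * 19 mod 23 = 1^2 * 19 = 1*19 = 19
  bit 1 = 1: r = r^2 * 19 mod 23 = 19^2 * 19 = 16*19 = 5
  bit 2 = 1: r = r^2 * 19 mod 23 = 5^2 * 19 = 2*19 = 15
  bit 3 = 1: r = r^2 * 19 mod 23 = 15^2 * 19 = 18*19 = 20
  -> A = 20
B = 19^2 mod 23  (bits of 2 = 10)
  bit 0 = 1: r = r^2 * 19 mod 23 = 1^2 * 19 = 1*19 = 19
  bit 1 = 0: r = r^2 mod 23 = 19^2 = 16
  -> B = 16
s = B^a = 16^15 mod 23  (bits of 15 = 1111)
  bit 0 = 1: r = r^2 * 16 mod 23 = 1^2 * 16 = 1*16 = 16
  bit 1 = 1: r = r^2 * 16 mod 23 = 16^2 * 16 = 3*16 = 2
  bit 2 = 1: r = r^2 * 16 mod 23 = 2^2 * 16 = 4*16 = 18
  bit 3 = 1: r = r^2 * 16 mod 23 = 18^2 * 16 = 2*16 = 9
  -> s = B^a = 9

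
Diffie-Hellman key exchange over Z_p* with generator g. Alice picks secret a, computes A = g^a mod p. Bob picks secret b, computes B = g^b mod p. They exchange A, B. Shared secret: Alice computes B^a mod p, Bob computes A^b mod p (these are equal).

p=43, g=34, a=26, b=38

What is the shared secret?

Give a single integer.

A = 34^26 mod 43  (bits of 26 = 11010)
  bit 0 = 1: r = r^2 * 34 mod 43 = 1^2 * 34 = 1*34 = 34
  bit 1 = 1: r = r^2 * 34 mod 43 = 34^2 * 34 = 38*34 = 2
  bit 2 = 0: r = r^2 mod 43 = 2^2 = 4
  bit 3 = 1: r = r^2 * 34 mod 43 = 4^2 * 34 = 16*34 = 28
  bit 4 = 0: r = r^2 mod 43 = 28^2 = 10
  -> A = 10
B = 34^38 mod 43  (bits of 38 = 100110)
  bit 0 = 1: r = r^2 * 34 mod 43 = 1^2 * 34 = 1*34 = 34
  bit 1 = 0: r = r^2 mod 43 = 34^2 = 38
  bit 2 = 0: r = r^2 mod 43 = 38^2 = 25
  bit 3 = 1: r = r^2 * 34 mod 43 = 25^2 * 34 = 23*34 = 8
  bit 4 = 1: r = r^2 * 34 mod 43 = 8^2 * 34 = 21*34 = 26
  bit 5 = 0: r = r^2 mod 43 = 26^2 = 31
  -> B = 31
s = B^a = 31^26 mod 43  (bits of 26 = 11010)
  bit 0 = 1: r = r^2 * 31 mod 43 = 1^2 * 31 = 1*31 = 31
  bit 1 = 1: r = r^2 * 31 mod 43 = 31^2 * 31 = 15*31 = 35
  bit 2 = 0: r = r^2 mod 43 = 35^2 = 21
  bit 3 = 1: r = r^2 * 31 mod 43 = 21^2 * 31 = 11*31 = 40
  bit 4 = 0: r = r^2 mod 43 = 40^2 = 9
  -> s = B^a = 9

Answer: 9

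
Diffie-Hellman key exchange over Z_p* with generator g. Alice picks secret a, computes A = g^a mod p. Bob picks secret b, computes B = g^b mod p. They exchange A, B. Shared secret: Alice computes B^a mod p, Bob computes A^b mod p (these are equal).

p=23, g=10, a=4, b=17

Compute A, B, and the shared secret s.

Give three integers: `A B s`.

A = 10^4 mod 23  (bits of 4 = 100)
  bit 0 = 1: r = r^2 * 10 mod 23 = 1^2 * 10 = 1*10 = 10
  bit 1 = 0: r = r^2 mod 23 = 10^2 = 8
  bit 2 = 0: r = r^2 mod 23 = 8^2 = 18
  -> A = 18
B = 10^17 mod 23  (bits of 17 = 10001)
  bit 0 = 1: r = r^2 * 10 mod 23 = 1^2 * 10 = 1*10 = 10
  bit 1 = 0: r = r^2 mod 23 = 10^2 = 8
  bit 2 = 0: r = r^2 mod 23 = 8^2 = 18
  bit 3 = 0: r = r^2 mod 23 = 18^2 = 2
  bit 4 = 1: r = r^2 * 10 mod 23 = 2^2 * 10 = 4*10 = 17
  -> B = 17
s = B^a = 17^4 mod 23  (bits of 4 = 100)
  bit 0 = 1: r = r^2 * 17 mod 23 = 1^2 * 17 = 1*17 = 17
  bit 1 = 0: r = r^2 mod 23 = 17^2 = 13
  bit 2 = 0: r = r^2 mod 23 = 13^2 = 8
  -> s = B^a = 8

Answer: 18 17 8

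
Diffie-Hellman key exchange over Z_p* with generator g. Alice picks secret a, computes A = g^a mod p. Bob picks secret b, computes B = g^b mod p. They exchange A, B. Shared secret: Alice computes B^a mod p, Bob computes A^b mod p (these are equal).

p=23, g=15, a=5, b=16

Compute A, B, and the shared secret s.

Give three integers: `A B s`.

A = 15^5 mod 23  (bits of 5 = 101)
  bit 0 = 1: r = r^2 * 15 mod 23 = 1^2 * 15 = 1*15 = 15
  bit 1 = 0: r = r^2 mod 23 = 15^2 = 18
  bit 2 = 1: r = r^2 * 15 mod 23 = 18^2 * 15 = 2*15 = 7
  -> A = 7
B = 15^16 mod 23  (bits of 16 = 10000)
  bit 0 = 1: r = r^2 * 15 mod 23 = 1^2 * 15 = 1*15 = 15
  bit 1 = 0: r = r^2 mod 23 = 15^2 = 18
  bit 2 = 0: r = r^2 mod 23 = 18^2 = 2
  bit 3 = 0: r = r^2 mod 23 = 2^2 = 4
  bit 4 = 0: r = r^2 mod 23 = 4^2 = 16
  -> B = 16
s = B^a = 16^5 mod 23  (bits of 5 = 101)
  bit 0 = 1: r = r^2 * 16 mod 23 = 1^2 * 16 = 1*16 = 16
  bit 1 = 0: r = r^2 mod 23 = 16^2 = 3
  bit 2 = 1: r = r^2 * 16 mod 23 = 3^2 * 16 = 9*16 = 6
  -> s = B^a = 6

Answer: 7 16 6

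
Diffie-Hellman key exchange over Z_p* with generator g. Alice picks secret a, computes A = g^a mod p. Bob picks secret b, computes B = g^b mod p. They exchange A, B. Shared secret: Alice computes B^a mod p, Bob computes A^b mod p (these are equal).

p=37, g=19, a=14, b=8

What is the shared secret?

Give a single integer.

A = 19^14 mod 37  (bits of 14 = 1110)
  bit 0 = 1: r = r^2 * 19 mod 37 = 1^2 * 19 = 1*19 = 19
  bit 1 = 1: r = r^2 * 19 mod 37 = 19^2 * 19 = 28*19 = 14
  bit 2 = 1: r = r^2 * 19 mod 37 = 14^2 * 19 = 11*19 = 24
  bit 3 = 0: r = r^2 mod 37 = 24^2 = 21
  -> A = 21
B = 19^8 mod 37  (bits of 8 = 1000)
  bit 0 = 1: r = r^2 * 19 mod 37 = 1^2 * 19 = 1*19 = 19
  bit 1 = 0: r = r^2 mod 37 = 19^2 = 28
  bit 2 = 0: r = r^2 mod 37 = 28^2 = 7
  bit 3 = 0: r = r^2 mod 37 = 7^2 = 12
  -> B = 12
s = B^a = 12^14 mod 37  (bits of 14 = 1110)
  bit 0 = 1: r = r^2 * 12 mod 37 = 1^2 * 12 = 1*12 = 12
  bit 1 = 1: r = r^2 * 12 mod 37 = 12^2 * 12 = 33*12 = 26
  bit 2 = 1: r = r^2 * 12 mod 37 = 26^2 * 12 = 10*12 = 9
  bit 3 = 0: r = r^2 mod 37 = 9^2 = 7
  -> s = B^a = 7

Answer: 7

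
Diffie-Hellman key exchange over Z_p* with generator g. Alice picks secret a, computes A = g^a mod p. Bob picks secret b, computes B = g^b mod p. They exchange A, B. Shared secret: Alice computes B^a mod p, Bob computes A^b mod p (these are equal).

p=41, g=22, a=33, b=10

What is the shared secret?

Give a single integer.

A = 22^33 mod 41  (bits of 33 = 100001)
  bit 0 = 1: r = r^2 * 22 mod 41 = 1^2 * 22 = 1*22 = 22
  bit 1 = 0: r = r^2 mod 41 = 22^2 = 33
  bit 2 = 0: r = r^2 mod 41 = 33^2 = 23
  bit 3 = 0: r = r^2 mod 41 = 23^2 = 37
  bit 4 = 0: r = r^2 mod 41 = 37^2 = 16
  bit 5 = 1: r = r^2 * 22 mod 41 = 16^2 * 22 = 10*22 = 15
  -> A = 15
B = 22^10 mod 41  (bits of 10 = 1010)
  bit 0 = 1: r = r^2 * 22 mod 41 = 1^2 * 22 = 1*22 = 22
  bit 1 = 0: r = r^2 mod 41 = 22^2 = 33
  bit 2 = 1: r = r^2 * 22 mod 41 = 33^2 * 22 = 23*22 = 14
  bit 3 = 0: r = r^2 mod 41 = 14^2 = 32
  -> B = 32
s = B^a = 32^33 mod 41  (bits of 33 = 100001)
  bit 0 = 1: r = r^2 * 32 mod 41 = 1^2 * 32 = 1*32 = 32
  bit 1 = 0: r = r^2 mod 41 = 32^2 = 40
  bit 2 = 0: r = r^2 mod 41 = 40^2 = 1
  bit 3 = 0: r = r^2 mod 41 = 1^2 = 1
  bit 4 = 0: r = r^2 mod 41 = 1^2 = 1
  bit 5 = 1: r = r^2 * 32 mod 41 = 1^2 * 32 = 1*32 = 32
  -> s = B^a = 32

Answer: 32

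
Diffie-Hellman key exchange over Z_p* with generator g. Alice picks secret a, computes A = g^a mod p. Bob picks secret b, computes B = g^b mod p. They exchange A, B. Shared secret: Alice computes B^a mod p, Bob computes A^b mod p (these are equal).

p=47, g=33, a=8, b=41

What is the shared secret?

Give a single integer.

A = 33^8 mod 47  (bits of 8 = 1000)
  bit 0 = 1: r = r^2 * 33 mod 47 = 1^2 * 33 = 1*33 = 33
  bit 1 = 0: r = r^2 mod 47 = 33^2 = 8
  bit 2 = 0: r = r^2 mod 47 = 8^2 = 17
  bit 3 = 0: r = r^2 mod 47 = 17^2 = 7
  -> A = 7
B = 33^41 mod 47  (bits of 41 = 101001)
  bit 0 = 1: r = r^2 * 33 mod 47 = 1^2 * 33 = 1*33 = 33
  bit 1 = 0: r = r^2 mod 47 = 33^2 = 8
  bit 2 = 1: r = r^2 * 33 mod 47 = 8^2 * 33 = 17*33 = 44
  bit 3 = 0: r = r^2 mod 47 = 44^2 = 9
  bit 4 = 0: r = r^2 mod 47 = 9^2 = 34
  bit 5 = 1: r = r^2 * 33 mod 47 = 34^2 * 33 = 28*33 = 31
  -> B = 31
s = B^a = 31^8 mod 47  (bits of 8 = 1000)
  bit 0 = 1: r = r^2 * 31 mod 47 = 1^2 * 31 = 1*31 = 31
  bit 1 = 0: r = r^2 mod 47 = 31^2 = 21
  bit 2 = 0: r = r^2 mod 47 = 21^2 = 18
  bit 3 = 0: r = r^2 mod 47 = 18^2 = 42
  -> s = B^a = 42

Answer: 42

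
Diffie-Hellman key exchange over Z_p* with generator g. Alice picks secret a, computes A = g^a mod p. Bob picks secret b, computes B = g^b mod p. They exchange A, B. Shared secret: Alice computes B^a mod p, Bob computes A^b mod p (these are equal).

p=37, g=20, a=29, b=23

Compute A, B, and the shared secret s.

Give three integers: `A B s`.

A = 20^29 mod 37  (bits of 29 = 11101)
  bit 0 = 1: r = r^2 * 20 mod 37 = 1^2 * 20 = 1*20 = 20
  bit 1 = 1: r = r^2 * 20 mod 37 = 20^2 * 20 = 30*20 = 8
  bit 2 = 1: r = r^2 * 20 mod 37 = 8^2 * 20 = 27*20 = 22
  bit 3 = 0: r = r^2 mod 37 = 22^2 = 3
  bit 4 = 1: r = r^2 * 20 mod 37 = 3^2 * 20 = 9*20 = 32
  -> A = 32
B = 20^23 mod 37  (bits of 23 = 10111)
  bit 0 = 1: r = r^2 * 20 mod 37 = 1^2 * 20 = 1*20 = 20
  bit 1 = 0: r = r^2 mod 37 = 20^2 = 30
  bit 2 = 1: r = r^2 * 20 mod 37 = 30^2 * 20 = 12*20 = 18
  bit 3 = 1: r = r^2 * 20 mod 37 = 18^2 * 20 = 28*20 = 5
  bit 4 = 1: r = r^2 * 20 mod 37 = 5^2 * 20 = 25*20 = 19
  -> B = 19
s = B^a = 19^29 mod 37  (bits of 29 = 11101)
  bit 0 = 1: r = r^2 * 19 mod 37 = 1^2 * 19 = 1*19 = 19
  bit 1 = 1: r = r^2 * 19 mod 37 = 19^2 * 19 = 28*19 = 14
  bit 2 = 1: r = r^2 * 19 mod 37 = 14^2 * 19 = 11*19 = 24
  bit 3 = 0: r = r^2 mod 37 = 24^2 = 21
  bit 4 = 1: r = r^2 * 19 mod 37 = 21^2 * 19 = 34*19 = 17
  -> s = B^a = 17

Answer: 32 19 17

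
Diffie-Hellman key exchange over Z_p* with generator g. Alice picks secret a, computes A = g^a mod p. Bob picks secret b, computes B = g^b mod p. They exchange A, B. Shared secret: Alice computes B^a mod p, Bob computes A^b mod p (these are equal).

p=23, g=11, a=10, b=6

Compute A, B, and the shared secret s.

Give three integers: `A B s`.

Answer: 2 9 18

Derivation:
A = 11^10 mod 23  (bits of 10 = 1010)
  bit 0 = 1: r = r^2 * 11 mod 23 = 1^2 * 11 = 1*11 = 11
  bit 1 = 0: r = r^2 mod 23 = 11^2 = 6
  bit 2 = 1: r = r^2 * 11 mod 23 = 6^2 * 11 = 13*11 = 5
  bit 3 = 0: r = r^2 mod 23 = 5^2 = 2
  -> A = 2
B = 11^6 mod 23  (bits of 6 = 110)
  bit 0 = 1: r = r^2 * 11 mod 23 = 1^2 * 11 = 1*11 = 11
  bit 1 = 1: r = r^2 * 11 mod 23 = 11^2 * 11 = 6*11 = 20
  bit 2 = 0: r = r^2 mod 23 = 20^2 = 9
  -> B = 9
s = B^a = 9^10 mod 23  (bits of 10 = 1010)
  bit 0 = 1: r = r^2 * 9 mod 23 = 1^2 * 9 = 1*9 = 9
  bit 1 = 0: r = r^2 mod 23 = 9^2 = 12
  bit 2 = 1: r = r^2 * 9 mod 23 = 12^2 * 9 = 6*9 = 8
  bit 3 = 0: r = r^2 mod 23 = 8^2 = 18
  -> s = B^a = 18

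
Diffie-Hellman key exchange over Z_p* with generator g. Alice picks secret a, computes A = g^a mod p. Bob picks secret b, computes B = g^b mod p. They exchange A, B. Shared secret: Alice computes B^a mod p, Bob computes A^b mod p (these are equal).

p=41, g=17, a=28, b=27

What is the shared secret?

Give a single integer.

A = 17^28 mod 41  (bits of 28 = 11100)
  bit 0 = 1: r = r^2 * 17 mod 41 = 1^2 * 17 = 1*17 = 17
  bit 1 = 1: r = r^2 * 17 mod 41 = 17^2 * 17 = 2*17 = 34
  bit 2 = 1: r = r^2 * 17 mod 41 = 34^2 * 17 = 8*17 = 13
  bit 3 = 0: r = r^2 mod 41 = 13^2 = 5
  bit 4 = 0: r = r^2 mod 41 = 5^2 = 25
  -> A = 25
B = 17^27 mod 41  (bits of 27 = 11011)
  bit 0 = 1: r = r^2 * 17 mod 41 = 1^2 * 17 = 1*17 = 17
  bit 1 = 1: r = r^2 * 17 mod 41 = 17^2 * 17 = 2*17 = 34
  bit 2 = 0: r = r^2 mod 41 = 34^2 = 8
  bit 3 = 1: r = r^2 * 17 mod 41 = 8^2 * 17 = 23*17 = 22
  bit 4 = 1: r = r^2 * 17 mod 41 = 22^2 * 17 = 33*17 = 28
  -> B = 28
s = B^a = 28^28 mod 41  (bits of 28 = 11100)
  bit 0 = 1: r = r^2 * 28 mod 41 = 1^2 * 28 = 1*28 = 28
  bit 1 = 1: r = r^2 * 28 mod 41 = 28^2 * 28 = 5*28 = 17
  bit 2 = 1: r = r^2 * 28 mod 41 = 17^2 * 28 = 2*28 = 15
  bit 3 = 0: r = r^2 mod 41 = 15^2 = 20
  bit 4 = 0: r = r^2 mod 41 = 20^2 = 31
  -> s = B^a = 31

Answer: 31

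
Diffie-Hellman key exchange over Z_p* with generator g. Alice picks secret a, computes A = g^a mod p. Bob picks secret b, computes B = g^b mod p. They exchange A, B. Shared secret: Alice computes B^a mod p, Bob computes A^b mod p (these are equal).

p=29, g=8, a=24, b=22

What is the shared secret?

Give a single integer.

Answer: 25

Derivation:
A = 8^24 mod 29  (bits of 24 = 11000)
  bit 0 = 1: r = r^2 * 8 mod 29 = 1^2 * 8 = 1*8 = 8
  bit 1 = 1: r = r^2 * 8 mod 29 = 8^2 * 8 = 6*8 = 19
  bit 2 = 0: r = r^2 mod 29 = 19^2 = 13
  bit 3 = 0: r = r^2 mod 29 = 13^2 = 24
  bit 4 = 0: r = r^2 mod 29 = 24^2 = 25
  -> A = 25
B = 8^22 mod 29  (bits of 22 = 10110)
  bit 0 = 1: r = r^2 * 8 mod 29 = 1^2 * 8 = 1*8 = 8
  bit 1 = 0: r = r^2 mod 29 = 8^2 = 6
  bit 2 = 1: r = r^2 * 8 mod 29 = 6^2 * 8 = 7*8 = 27
  bit 3 = 1: r = r^2 * 8 mod 29 = 27^2 * 8 = 4*8 = 3
  bit 4 = 0: r = r^2 mod 29 = 3^2 = 9
  -> B = 9
s = B^a = 9^24 mod 29  (bits of 24 = 11000)
  bit 0 = 1: r = r^2 * 9 mod 29 = 1^2 * 9 = 1*9 = 9
  bit 1 = 1: r = r^2 * 9 mod 29 = 9^2 * 9 = 23*9 = 4
  bit 2 = 0: r = r^2 mod 29 = 4^2 = 16
  bit 3 = 0: r = r^2 mod 29 = 16^2 = 24
  bit 4 = 0: r = r^2 mod 29 = 24^2 = 25
  -> s = B^a = 25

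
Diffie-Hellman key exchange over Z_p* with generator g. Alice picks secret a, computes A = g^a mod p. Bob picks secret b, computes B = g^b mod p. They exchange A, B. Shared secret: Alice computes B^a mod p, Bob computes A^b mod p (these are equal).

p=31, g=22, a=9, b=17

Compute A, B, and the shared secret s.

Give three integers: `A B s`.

A = 22^9 mod 31  (bits of 9 = 1001)
  bit 0 = 1: r = r^2 * 22 mod 31 = 1^2 * 22 = 1*22 = 22
  bit 1 = 0: r = r^2 mod 31 = 22^2 = 19
  bit 2 = 0: r = r^2 mod 31 = 19^2 = 20
  bit 3 = 1: r = r^2 * 22 mod 31 = 20^2 * 22 = 28*22 = 27
  -> A = 27
B = 22^17 mod 31  (bits of 17 = 10001)
  bit 0 = 1: r = r^2 * 22 mod 31 = 1^2 * 22 = 1*22 = 22
  bit 1 = 0: r = r^2 mod 31 = 22^2 = 19
  bit 2 = 0: r = r^2 mod 31 = 19^2 = 20
  bit 3 = 0: r = r^2 mod 31 = 20^2 = 28
  bit 4 = 1: r = r^2 * 22 mod 31 = 28^2 * 22 = 9*22 = 12
  -> B = 12
s = B^a = 12^9 mod 31  (bits of 9 = 1001)
  bit 0 = 1: r = r^2 * 12 mod 31 = 1^2 * 12 = 1*12 = 12
  bit 1 = 0: r = r^2 mod 31 = 12^2 = 20
  bit 2 = 0: r = r^2 mod 31 = 20^2 = 28
  bit 3 = 1: r = r^2 * 12 mod 31 = 28^2 * 12 = 9*12 = 15
  -> s = B^a = 15

Answer: 27 12 15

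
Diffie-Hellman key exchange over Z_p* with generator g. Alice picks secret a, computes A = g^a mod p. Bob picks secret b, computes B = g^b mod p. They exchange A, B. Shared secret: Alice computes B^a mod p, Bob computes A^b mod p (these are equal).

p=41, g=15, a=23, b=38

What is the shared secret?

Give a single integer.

Answer: 33

Derivation:
A = 15^23 mod 41  (bits of 23 = 10111)
  bit 0 = 1: r = r^2 * 15 mod 41 = 1^2 * 15 = 1*15 = 15
  bit 1 = 0: r = r^2 mod 41 = 15^2 = 20
  bit 2 = 1: r = r^2 * 15 mod 41 = 20^2 * 15 = 31*15 = 14
  bit 3 = 1: r = r^2 * 15 mod 41 = 14^2 * 15 = 32*15 = 29
  bit 4 = 1: r = r^2 * 15 mod 41 = 29^2 * 15 = 21*15 = 28
  -> A = 28
B = 15^38 mod 41  (bits of 38 = 100110)
  bit 0 = 1: r = r^2 * 15 mod 41 = 1^2 * 15 = 1*15 = 15
  bit 1 = 0: r = r^2 mod 41 = 15^2 = 20
  bit 2 = 0: r = r^2 mod 41 = 20^2 = 31
  bit 3 = 1: r = r^2 * 15 mod 41 = 31^2 * 15 = 18*15 = 24
  bit 4 = 1: r = r^2 * 15 mod 41 = 24^2 * 15 = 2*15 = 30
  bit 5 = 0: r = r^2 mod 41 = 30^2 = 39
  -> B = 39
s = B^a = 39^23 mod 41  (bits of 23 = 10111)
  bit 0 = 1: r = r^2 * 39 mod 41 = 1^2 * 39 = 1*39 = 39
  bit 1 = 0: r = r^2 mod 41 = 39^2 = 4
  bit 2 = 1: r = r^2 * 39 mod 41 = 4^2 * 39 = 16*39 = 9
  bit 3 = 1: r = r^2 * 39 mod 41 = 9^2 * 39 = 40*39 = 2
  bit 4 = 1: r = r^2 * 39 mod 41 = 2^2 * 39 = 4*39 = 33
  -> s = B^a = 33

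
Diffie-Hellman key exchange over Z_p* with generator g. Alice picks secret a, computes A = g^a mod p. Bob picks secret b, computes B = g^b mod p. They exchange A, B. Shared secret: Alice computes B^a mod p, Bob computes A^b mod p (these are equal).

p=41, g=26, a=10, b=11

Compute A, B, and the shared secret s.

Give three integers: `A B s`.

Answer: 32 12 9

Derivation:
A = 26^10 mod 41  (bits of 10 = 1010)
  bit 0 = 1: r = r^2 * 26 mod 41 = 1^2 * 26 = 1*26 = 26
  bit 1 = 0: r = r^2 mod 41 = 26^2 = 20
  bit 2 = 1: r = r^2 * 26 mod 41 = 20^2 * 26 = 31*26 = 27
  bit 3 = 0: r = r^2 mod 41 = 27^2 = 32
  -> A = 32
B = 26^11 mod 41  (bits of 11 = 1011)
  bit 0 = 1: r = r^2 * 26 mod 41 = 1^2 * 26 = 1*26 = 26
  bit 1 = 0: r = r^2 mod 41 = 26^2 = 20
  bit 2 = 1: r = r^2 * 26 mod 41 = 20^2 * 26 = 31*26 = 27
  bit 3 = 1: r = r^2 * 26 mod 41 = 27^2 * 26 = 32*26 = 12
  -> B = 12
s = B^a = 12^10 mod 41  (bits of 10 = 1010)
  bit 0 = 1: r = r^2 * 12 mod 41 = 1^2 * 12 = 1*12 = 12
  bit 1 = 0: r = r^2 mod 41 = 12^2 = 21
  bit 2 = 1: r = r^2 * 12 mod 41 = 21^2 * 12 = 31*12 = 3
  bit 3 = 0: r = r^2 mod 41 = 3^2 = 9
  -> s = B^a = 9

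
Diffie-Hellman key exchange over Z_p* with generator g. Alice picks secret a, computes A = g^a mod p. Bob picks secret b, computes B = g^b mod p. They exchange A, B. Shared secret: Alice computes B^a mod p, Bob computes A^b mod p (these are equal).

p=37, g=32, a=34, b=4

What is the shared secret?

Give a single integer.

A = 32^34 mod 37  (bits of 34 = 100010)
  bit 0 = 1: r = r^2 * 32 mod 37 = 1^2 * 32 = 1*32 = 32
  bit 1 = 0: r = r^2 mod 37 = 32^2 = 25
  bit 2 = 0: r = r^2 mod 37 = 25^2 = 33
  bit 3 = 0: r = r^2 mod 37 = 33^2 = 16
  bit 4 = 1: r = r^2 * 32 mod 37 = 16^2 * 32 = 34*32 = 15
  bit 5 = 0: r = r^2 mod 37 = 15^2 = 3
  -> A = 3
B = 32^4 mod 37  (bits of 4 = 100)
  bit 0 = 1: r = r^2 * 32 mod 37 = 1^2 * 32 = 1*32 = 32
  bit 1 = 0: r = r^2 mod 37 = 32^2 = 25
  bit 2 = 0: r = r^2 mod 37 = 25^2 = 33
  -> B = 33
s = B^a = 33^34 mod 37  (bits of 34 = 100010)
  bit 0 = 1: r = r^2 * 33 mod 37 = 1^2 * 33 = 1*33 = 33
  bit 1 = 0: r = r^2 mod 37 = 33^2 = 16
  bit 2 = 0: r = r^2 mod 37 = 16^2 = 34
  bit 3 = 0: r = r^2 mod 37 = 34^2 = 9
  bit 4 = 1: r = r^2 * 33 mod 37 = 9^2 * 33 = 7*33 = 9
  bit 5 = 0: r = r^2 mod 37 = 9^2 = 7
  -> s = B^a = 7

Answer: 7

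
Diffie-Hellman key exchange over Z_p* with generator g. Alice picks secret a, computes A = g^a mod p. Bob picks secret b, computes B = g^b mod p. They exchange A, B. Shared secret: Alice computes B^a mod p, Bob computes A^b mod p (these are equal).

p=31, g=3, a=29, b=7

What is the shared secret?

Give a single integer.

Answer: 11

Derivation:
A = 3^29 mod 31  (bits of 29 = 11101)
  bit 0 = 1: r = r^2 * 3 mod 31 = 1^2 * 3 = 1*3 = 3
  bit 1 = 1: r = r^2 * 3 mod 31 = 3^2 * 3 = 9*3 = 27
  bit 2 = 1: r = r^2 * 3 mod 31 = 27^2 * 3 = 16*3 = 17
  bit 3 = 0: r = r^2 mod 31 = 17^2 = 10
  bit 4 = 1: r = r^2 * 3 mod 31 = 10^2 * 3 = 7*3 = 21
  -> A = 21
B = 3^7 mod 31  (bits of 7 = 111)
  bit 0 = 1: r = r^2 * 3 mod 31 = 1^2 * 3 = 1*3 = 3
  bit 1 = 1: r = r^2 * 3 mod 31 = 3^2 * 3 = 9*3 = 27
  bit 2 = 1: r = r^2 * 3 mod 31 = 27^2 * 3 = 16*3 = 17
  -> B = 17
s = B^a = 17^29 mod 31  (bits of 29 = 11101)
  bit 0 = 1: r = r^2 * 17 mod 31 = 1^2 * 17 = 1*17 = 17
  bit 1 = 1: r = r^2 * 17 mod 31 = 17^2 * 17 = 10*17 = 15
  bit 2 = 1: r = r^2 * 17 mod 31 = 15^2 * 17 = 8*17 = 12
  bit 3 = 0: r = r^2 mod 31 = 12^2 = 20
  bit 4 = 1: r = r^2 * 17 mod 31 = 20^2 * 17 = 28*17 = 11
  -> s = B^a = 11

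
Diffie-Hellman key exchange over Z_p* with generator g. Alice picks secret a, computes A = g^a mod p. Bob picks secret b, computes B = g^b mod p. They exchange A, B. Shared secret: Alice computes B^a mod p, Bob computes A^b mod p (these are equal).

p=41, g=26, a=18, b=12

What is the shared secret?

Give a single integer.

Answer: 37

Derivation:
A = 26^18 mod 41  (bits of 18 = 10010)
  bit 0 = 1: r = r^2 * 26 mod 41 = 1^2 * 26 = 1*26 = 26
  bit 1 = 0: r = r^2 mod 41 = 26^2 = 20
  bit 2 = 0: r = r^2 mod 41 = 20^2 = 31
  bit 3 = 1: r = r^2 * 26 mod 41 = 31^2 * 26 = 18*26 = 17
  bit 4 = 0: r = r^2 mod 41 = 17^2 = 2
  -> A = 2
B = 26^12 mod 41  (bits of 12 = 1100)
  bit 0 = 1: r = r^2 * 26 mod 41 = 1^2 * 26 = 1*26 = 26
  bit 1 = 1: r = r^2 * 26 mod 41 = 26^2 * 26 = 20*26 = 28
  bit 2 = 0: r = r^2 mod 41 = 28^2 = 5
  bit 3 = 0: r = r^2 mod 41 = 5^2 = 25
  -> B = 25
s = B^a = 25^18 mod 41  (bits of 18 = 10010)
  bit 0 = 1: r = r^2 * 25 mod 41 = 1^2 * 25 = 1*25 = 25
  bit 1 = 0: r = r^2 mod 41 = 25^2 = 10
  bit 2 = 0: r = r^2 mod 41 = 10^2 = 18
  bit 3 = 1: r = r^2 * 25 mod 41 = 18^2 * 25 = 37*25 = 23
  bit 4 = 0: r = r^2 mod 41 = 23^2 = 37
  -> s = B^a = 37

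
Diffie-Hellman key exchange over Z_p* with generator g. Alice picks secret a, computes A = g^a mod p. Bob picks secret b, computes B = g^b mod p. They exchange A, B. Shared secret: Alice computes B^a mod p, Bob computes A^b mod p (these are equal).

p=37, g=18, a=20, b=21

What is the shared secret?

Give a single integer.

Answer: 26

Derivation:
A = 18^20 mod 37  (bits of 20 = 10100)
  bit 0 = 1: r = r^2 * 18 mod 37 = 1^2 * 18 = 1*18 = 18
  bit 1 = 0: r = r^2 mod 37 = 18^2 = 28
  bit 2 = 1: r = r^2 * 18 mod 37 = 28^2 * 18 = 7*18 = 15
  bit 3 = 0: r = r^2 mod 37 = 15^2 = 3
  bit 4 = 0: r = r^2 mod 37 = 3^2 = 9
  -> A = 9
B = 18^21 mod 37  (bits of 21 = 10101)
  bit 0 = 1: r = r^2 * 18 mod 37 = 1^2 * 18 = 1*18 = 18
  bit 1 = 0: r = r^2 mod 37 = 18^2 = 28
  bit 2 = 1: r = r^2 * 18 mod 37 = 28^2 * 18 = 7*18 = 15
  bit 3 = 0: r = r^2 mod 37 = 15^2 = 3
  bit 4 = 1: r = r^2 * 18 mod 37 = 3^2 * 18 = 9*18 = 14
  -> B = 14
s = B^a = 14^20 mod 37  (bits of 20 = 10100)
  bit 0 = 1: r = r^2 * 14 mod 37 = 1^2 * 14 = 1*14 = 14
  bit 1 = 0: r = r^2 mod 37 = 14^2 = 11
  bit 2 = 1: r = r^2 * 14 mod 37 = 11^2 * 14 = 10*14 = 29
  bit 3 = 0: r = r^2 mod 37 = 29^2 = 27
  bit 4 = 0: r = r^2 mod 37 = 27^2 = 26
  -> s = B^a = 26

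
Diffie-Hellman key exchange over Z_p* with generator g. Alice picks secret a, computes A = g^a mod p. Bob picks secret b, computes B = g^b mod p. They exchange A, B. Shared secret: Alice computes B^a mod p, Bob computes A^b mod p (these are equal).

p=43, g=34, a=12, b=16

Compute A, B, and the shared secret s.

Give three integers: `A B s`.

A = 34^12 mod 43  (bits of 12 = 1100)
  bit 0 = 1: r = r^2 * 34 mod 43 = 1^2 * 34 = 1*34 = 34
  bit 1 = 1: r = r^2 * 34 mod 43 = 34^2 * 34 = 38*34 = 2
  bit 2 = 0: r = r^2 mod 43 = 2^2 = 4
  bit 3 = 0: r = r^2 mod 43 = 4^2 = 16
  -> A = 16
B = 34^16 mod 43  (bits of 16 = 10000)
  bit 0 = 1: r = r^2 * 34 mod 43 = 1^2 * 34 = 1*34 = 34
  bit 1 = 0: r = r^2 mod 43 = 34^2 = 38
  bit 2 = 0: r = r^2 mod 43 = 38^2 = 25
  bit 3 = 0: r = r^2 mod 43 = 25^2 = 23
  bit 4 = 0: r = r^2 mod 43 = 23^2 = 13
  -> B = 13
s = B^a = 13^12 mod 43  (bits of 12 = 1100)
  bit 0 = 1: r = r^2 * 13 mod 43 = 1^2 * 13 = 1*13 = 13
  bit 1 = 1: r = r^2 * 13 mod 43 = 13^2 * 13 = 40*13 = 4
  bit 2 = 0: r = r^2 mod 43 = 4^2 = 16
  bit 3 = 0: r = r^2 mod 43 = 16^2 = 41
  -> s = B^a = 41

Answer: 16 13 41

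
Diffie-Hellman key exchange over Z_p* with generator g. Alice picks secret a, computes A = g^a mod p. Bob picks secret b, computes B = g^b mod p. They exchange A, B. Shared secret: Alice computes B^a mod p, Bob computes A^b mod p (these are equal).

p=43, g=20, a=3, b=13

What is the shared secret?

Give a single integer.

Answer: 22

Derivation:
A = 20^3 mod 43  (bits of 3 = 11)
  bit 0 = 1: r = r^2 * 20 mod 43 = 1^2 * 20 = 1*20 = 20
  bit 1 = 1: r = r^2 * 20 mod 43 = 20^2 * 20 = 13*20 = 2
  -> A = 2
B = 20^13 mod 43  (bits of 13 = 1101)
  bit 0 = 1: r = r^2 * 20 mod 43 = 1^2 * 20 = 1*20 = 20
  bit 1 = 1: r = r^2 * 20 mod 43 = 20^2 * 20 = 13*20 = 2
  bit 2 = 0: r = r^2 mod 43 = 2^2 = 4
  bit 3 = 1: r = r^2 * 20 mod 43 = 4^2 * 20 = 16*20 = 19
  -> B = 19
s = B^a = 19^3 mod 43  (bits of 3 = 11)
  bit 0 = 1: r = r^2 * 19 mod 43 = 1^2 * 19 = 1*19 = 19
  bit 1 = 1: r = r^2 * 19 mod 43 = 19^2 * 19 = 17*19 = 22
  -> s = B^a = 22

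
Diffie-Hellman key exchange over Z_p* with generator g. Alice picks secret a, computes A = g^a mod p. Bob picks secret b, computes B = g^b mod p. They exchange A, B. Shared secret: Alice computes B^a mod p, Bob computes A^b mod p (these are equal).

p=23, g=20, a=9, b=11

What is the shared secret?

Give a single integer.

A = 20^9 mod 23  (bits of 9 = 1001)
  bit 0 = 1: r = r^2 * 20 mod 23 = 1^2 * 20 = 1*20 = 20
  bit 1 = 0: r = r^2 mod 23 = 20^2 = 9
  bit 2 = 0: r = r^2 mod 23 = 9^2 = 12
  bit 3 = 1: r = r^2 * 20 mod 23 = 12^2 * 20 = 6*20 = 5
  -> A = 5
B = 20^11 mod 23  (bits of 11 = 1011)
  bit 0 = 1: r = r^2 * 20 mod 23 = 1^2 * 20 = 1*20 = 20
  bit 1 = 0: r = r^2 mod 23 = 20^2 = 9
  bit 2 = 1: r = r^2 * 20 mod 23 = 9^2 * 20 = 12*20 = 10
  bit 3 = 1: r = r^2 * 20 mod 23 = 10^2 * 20 = 8*20 = 22
  -> B = 22
s = B^a = 22^9 mod 23  (bits of 9 = 1001)
  bit 0 = 1: r = r^2 * 22 mod 23 = 1^2 * 22 = 1*22 = 22
  bit 1 = 0: r = r^2 mod 23 = 22^2 = 1
  bit 2 = 0: r = r^2 mod 23 = 1^2 = 1
  bit 3 = 1: r = r^2 * 22 mod 23 = 1^2 * 22 = 1*22 = 22
  -> s = B^a = 22

Answer: 22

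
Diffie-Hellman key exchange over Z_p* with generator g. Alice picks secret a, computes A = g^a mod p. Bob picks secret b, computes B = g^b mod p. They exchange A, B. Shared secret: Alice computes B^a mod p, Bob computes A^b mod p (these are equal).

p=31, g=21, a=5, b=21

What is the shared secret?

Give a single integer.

A = 21^5 mod 31  (bits of 5 = 101)
  bit 0 = 1: r = r^2 * 21 mod 31 = 1^2 * 21 = 1*21 = 21
  bit 1 = 0: r = r^2 mod 31 = 21^2 = 7
  bit 2 = 1: r = r^2 * 21 mod 31 = 7^2 * 21 = 18*21 = 6
  -> A = 6
B = 21^21 mod 31  (bits of 21 = 10101)
  bit 0 = 1: r = r^2 * 21 mod 31 = 1^2 * 21 = 1*21 = 21
  bit 1 = 0: r = r^2 mod 31 = 21^2 = 7
  bit 2 = 1: r = r^2 * 21 mod 31 = 7^2 * 21 = 18*21 = 6
  bit 3 = 0: r = r^2 mod 31 = 6^2 = 5
  bit 4 = 1: r = r^2 * 21 mod 31 = 5^2 * 21 = 25*21 = 29
  -> B = 29
s = B^a = 29^5 mod 31  (bits of 5 = 101)
  bit 0 = 1: r = r^2 * 29 mod 31 = 1^2 * 29 = 1*29 = 29
  bit 1 = 0: r = r^2 mod 31 = 29^2 = 4
  bit 2 = 1: r = r^2 * 29 mod 31 = 4^2 * 29 = 16*29 = 30
  -> s = B^a = 30

Answer: 30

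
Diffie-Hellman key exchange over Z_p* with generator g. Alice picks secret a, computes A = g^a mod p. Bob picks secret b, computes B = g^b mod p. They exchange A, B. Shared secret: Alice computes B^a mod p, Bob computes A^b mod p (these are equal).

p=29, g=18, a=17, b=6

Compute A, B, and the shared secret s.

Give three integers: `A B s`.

A = 18^17 mod 29  (bits of 17 = 10001)
  bit 0 = 1: r = r^2 * 18 mod 29 = 1^2 * 18 = 1*18 = 18
  bit 1 = 0: r = r^2 mod 29 = 18^2 = 5
  bit 2 = 0: r = r^2 mod 29 = 5^2 = 25
  bit 3 = 0: r = r^2 mod 29 = 25^2 = 16
  bit 4 = 1: r = r^2 * 18 mod 29 = 16^2 * 18 = 24*18 = 26
  -> A = 26
B = 18^6 mod 29  (bits of 6 = 110)
  bit 0 = 1: r = r^2 * 18 mod 29 = 1^2 * 18 = 1*18 = 18
  bit 1 = 1: r = r^2 * 18 mod 29 = 18^2 * 18 = 5*18 = 3
  bit 2 = 0: r = r^2 mod 29 = 3^2 = 9
  -> B = 9
s = B^a = 9^17 mod 29  (bits of 17 = 10001)
  bit 0 = 1: r = r^2 * 9 mod 29 = 1^2 * 9 = 1*9 = 9
  bit 1 = 0: r = r^2 mod 29 = 9^2 = 23
  bit 2 = 0: r = r^2 mod 29 = 23^2 = 7
  bit 3 = 0: r = r^2 mod 29 = 7^2 = 20
  bit 4 = 1: r = r^2 * 9 mod 29 = 20^2 * 9 = 23*9 = 4
  -> s = B^a = 4

Answer: 26 9 4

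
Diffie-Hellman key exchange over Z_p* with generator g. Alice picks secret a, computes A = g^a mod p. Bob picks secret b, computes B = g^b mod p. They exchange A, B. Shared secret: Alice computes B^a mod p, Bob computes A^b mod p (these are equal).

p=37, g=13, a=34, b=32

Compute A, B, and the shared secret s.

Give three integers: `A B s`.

Answer: 30 12 9

Derivation:
A = 13^34 mod 37  (bits of 34 = 100010)
  bit 0 = 1: r = r^2 * 13 mod 37 = 1^2 * 13 = 1*13 = 13
  bit 1 = 0: r = r^2 mod 37 = 13^2 = 21
  bit 2 = 0: r = r^2 mod 37 = 21^2 = 34
  bit 3 = 0: r = r^2 mod 37 = 34^2 = 9
  bit 4 = 1: r = r^2 * 13 mod 37 = 9^2 * 13 = 7*13 = 17
  bit 5 = 0: r = r^2 mod 37 = 17^2 = 30
  -> A = 30
B = 13^32 mod 37  (bits of 32 = 100000)
  bit 0 = 1: r = r^2 * 13 mod 37 = 1^2 * 13 = 1*13 = 13
  bit 1 = 0: r = r^2 mod 37 = 13^2 = 21
  bit 2 = 0: r = r^2 mod 37 = 21^2 = 34
  bit 3 = 0: r = r^2 mod 37 = 34^2 = 9
  bit 4 = 0: r = r^2 mod 37 = 9^2 = 7
  bit 5 = 0: r = r^2 mod 37 = 7^2 = 12
  -> B = 12
s = B^a = 12^34 mod 37  (bits of 34 = 100010)
  bit 0 = 1: r = r^2 * 12 mod 37 = 1^2 * 12 = 1*12 = 12
  bit 1 = 0: r = r^2 mod 37 = 12^2 = 33
  bit 2 = 0: r = r^2 mod 37 = 33^2 = 16
  bit 3 = 0: r = r^2 mod 37 = 16^2 = 34
  bit 4 = 1: r = r^2 * 12 mod 37 = 34^2 * 12 = 9*12 = 34
  bit 5 = 0: r = r^2 mod 37 = 34^2 = 9
  -> s = B^a = 9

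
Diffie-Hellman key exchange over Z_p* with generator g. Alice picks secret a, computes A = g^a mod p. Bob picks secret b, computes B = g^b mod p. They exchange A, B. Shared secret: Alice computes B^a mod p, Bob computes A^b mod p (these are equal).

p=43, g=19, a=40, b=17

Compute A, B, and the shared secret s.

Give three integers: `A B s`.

Answer: 38 18 15

Derivation:
A = 19^40 mod 43  (bits of 40 = 101000)
  bit 0 = 1: r = r^2 * 19 mod 43 = 1^2 * 19 = 1*19 = 19
  bit 1 = 0: r = r^2 mod 43 = 19^2 = 17
  bit 2 = 1: r = r^2 * 19 mod 43 = 17^2 * 19 = 31*19 = 30
  bit 3 = 0: r = r^2 mod 43 = 30^2 = 40
  bit 4 = 0: r = r^2 mod 43 = 40^2 = 9
  bit 5 = 0: r = r^2 mod 43 = 9^2 = 38
  -> A = 38
B = 19^17 mod 43  (bits of 17 = 10001)
  bit 0 = 1: r = r^2 * 19 mod 43 = 1^2 * 19 = 1*19 = 19
  bit 1 = 0: r = r^2 mod 43 = 19^2 = 17
  bit 2 = 0: r = r^2 mod 43 = 17^2 = 31
  bit 3 = 0: r = r^2 mod 43 = 31^2 = 15
  bit 4 = 1: r = r^2 * 19 mod 43 = 15^2 * 19 = 10*19 = 18
  -> B = 18
s = B^a = 18^40 mod 43  (bits of 40 = 101000)
  bit 0 = 1: r = r^2 * 18 mod 43 = 1^2 * 18 = 1*18 = 18
  bit 1 = 0: r = r^2 mod 43 = 18^2 = 23
  bit 2 = 1: r = r^2 * 18 mod 43 = 23^2 * 18 = 13*18 = 19
  bit 3 = 0: r = r^2 mod 43 = 19^2 = 17
  bit 4 = 0: r = r^2 mod 43 = 17^2 = 31
  bit 5 = 0: r = r^2 mod 43 = 31^2 = 15
  -> s = B^a = 15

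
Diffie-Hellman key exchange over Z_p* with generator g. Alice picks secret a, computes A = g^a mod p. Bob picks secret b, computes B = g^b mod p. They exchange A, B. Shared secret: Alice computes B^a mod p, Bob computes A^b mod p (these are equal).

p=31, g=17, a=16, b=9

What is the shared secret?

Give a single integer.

A = 17^16 mod 31  (bits of 16 = 10000)
  bit 0 = 1: r = r^2 * 17 mod 31 = 1^2 * 17 = 1*17 = 17
  bit 1 = 0: r = r^2 mod 31 = 17^2 = 10
  bit 2 = 0: r = r^2 mod 31 = 10^2 = 7
  bit 3 = 0: r = r^2 mod 31 = 7^2 = 18
  bit 4 = 0: r = r^2 mod 31 = 18^2 = 14
  -> A = 14
B = 17^9 mod 31  (bits of 9 = 1001)
  bit 0 = 1: r = r^2 * 17 mod 31 = 1^2 * 17 = 1*17 = 17
  bit 1 = 0: r = r^2 mod 31 = 17^2 = 10
  bit 2 = 0: r = r^2 mod 31 = 10^2 = 7
  bit 3 = 1: r = r^2 * 17 mod 31 = 7^2 * 17 = 18*17 = 27
  -> B = 27
s = B^a = 27^16 mod 31  (bits of 16 = 10000)
  bit 0 = 1: r = r^2 * 27 mod 31 = 1^2 * 27 = 1*27 = 27
  bit 1 = 0: r = r^2 mod 31 = 27^2 = 16
  bit 2 = 0: r = r^2 mod 31 = 16^2 = 8
  bit 3 = 0: r = r^2 mod 31 = 8^2 = 2
  bit 4 = 0: r = r^2 mod 31 = 2^2 = 4
  -> s = B^a = 4

Answer: 4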